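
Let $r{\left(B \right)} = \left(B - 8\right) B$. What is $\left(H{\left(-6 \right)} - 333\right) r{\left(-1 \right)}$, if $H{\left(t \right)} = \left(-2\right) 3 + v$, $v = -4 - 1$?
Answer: $-3096$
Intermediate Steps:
$v = -5$ ($v = -4 - 1 = -5$)
$H{\left(t \right)} = -11$ ($H{\left(t \right)} = \left(-2\right) 3 - 5 = -6 - 5 = -11$)
$r{\left(B \right)} = B \left(-8 + B\right)$ ($r{\left(B \right)} = \left(B - 8\right) B = \left(-8 + B\right) B = B \left(-8 + B\right)$)
$\left(H{\left(-6 \right)} - 333\right) r{\left(-1 \right)} = \left(-11 - 333\right) \left(- (-8 - 1)\right) = - 344 \left(\left(-1\right) \left(-9\right)\right) = \left(-344\right) 9 = -3096$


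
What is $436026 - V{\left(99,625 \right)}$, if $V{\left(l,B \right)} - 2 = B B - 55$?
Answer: $45454$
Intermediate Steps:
$V{\left(l,B \right)} = -53 + B^{2}$ ($V{\left(l,B \right)} = 2 + \left(B B - 55\right) = 2 + \left(B^{2} - 55\right) = 2 + \left(-55 + B^{2}\right) = -53 + B^{2}$)
$436026 - V{\left(99,625 \right)} = 436026 - \left(-53 + 625^{2}\right) = 436026 - \left(-53 + 390625\right) = 436026 - 390572 = 45454$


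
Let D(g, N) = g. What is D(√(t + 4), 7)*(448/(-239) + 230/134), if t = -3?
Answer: -2531/16013 ≈ -0.15806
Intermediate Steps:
D(√(t + 4), 7)*(448/(-239) + 230/134) = √(-3 + 4)*(448/(-239) + 230/134) = √1*(448*(-1/239) + 230*(1/134)) = 1*(-448/239 + 115/67) = 1*(-2531/16013) = -2531/16013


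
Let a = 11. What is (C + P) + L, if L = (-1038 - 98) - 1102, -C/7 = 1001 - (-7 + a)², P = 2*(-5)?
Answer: -9143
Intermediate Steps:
P = -10
C = -6895 (C = -7*(1001 - (-7 + 11)²) = -7*(1001 - 1*4²) = -7*(1001 - 1*16) = -7*(1001 - 16) = -7*985 = -6895)
L = -2238 (L = -1136 - 1102 = -2238)
(C + P) + L = (-6895 - 10) - 2238 = -6905 - 2238 = -9143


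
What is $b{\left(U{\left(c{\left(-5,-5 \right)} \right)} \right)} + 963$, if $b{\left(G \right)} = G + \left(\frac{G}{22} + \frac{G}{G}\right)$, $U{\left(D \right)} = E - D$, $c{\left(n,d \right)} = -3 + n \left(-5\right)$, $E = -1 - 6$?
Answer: $\frac{20541}{22} \approx 933.68$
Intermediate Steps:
$E = -7$ ($E = -1 - 6 = -7$)
$c{\left(n,d \right)} = -3 - 5 n$
$U{\left(D \right)} = -7 - D$
$b{\left(G \right)} = 1 + \frac{23 G}{22}$ ($b{\left(G \right)} = G + \left(G \frac{1}{22} + 1\right) = G + \left(\frac{G}{22} + 1\right) = G + \left(1 + \frac{G}{22}\right) = 1 + \frac{23 G}{22}$)
$b{\left(U{\left(c{\left(-5,-5 \right)} \right)} \right)} + 963 = \left(1 + \frac{23 \left(-7 - \left(-3 - -25\right)\right)}{22}\right) + 963 = \left(1 + \frac{23 \left(-7 - \left(-3 + 25\right)\right)}{22}\right) + 963 = \left(1 + \frac{23 \left(-7 - 22\right)}{22}\right) + 963 = \left(1 + \frac{23}{22} \left(-29\right)\right) + 963 = \left(1 - \frac{667}{22}\right) + 963 = - \frac{645}{22} + 963 = \frac{20541}{22}$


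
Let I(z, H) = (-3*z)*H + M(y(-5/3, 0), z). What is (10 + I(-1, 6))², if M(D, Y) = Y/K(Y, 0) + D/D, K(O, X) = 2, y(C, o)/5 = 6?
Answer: 3249/4 ≈ 812.25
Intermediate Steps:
y(C, o) = 30 (y(C, o) = 5*6 = 30)
M(D, Y) = 1 + Y/2 (M(D, Y) = Y/2 + D/D = Y*(½) + 1 = Y/2 + 1 = 1 + Y/2)
I(z, H) = 1 + z/2 - 3*H*z (I(z, H) = (-3*z)*H + (1 + z/2) = -3*H*z + (1 + z/2) = 1 + z/2 - 3*H*z)
(10 + I(-1, 6))² = (10 + (1 + (½)*(-1) - 3*6*(-1)))² = (10 + (1 - ½ + 18))² = (10 + 37/2)² = (57/2)² = 3249/4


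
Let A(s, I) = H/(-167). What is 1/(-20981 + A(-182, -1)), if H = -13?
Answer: -167/3503814 ≈ -4.7662e-5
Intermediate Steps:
A(s, I) = 13/167 (A(s, I) = -13/(-167) = -13*(-1/167) = 13/167)
1/(-20981 + A(-182, -1)) = 1/(-20981 + 13/167) = 1/(-3503814/167) = -167/3503814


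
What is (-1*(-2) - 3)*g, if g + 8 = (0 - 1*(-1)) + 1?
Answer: 6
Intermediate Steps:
g = -6 (g = -8 + ((0 - 1*(-1)) + 1) = -8 + ((0 + 1) + 1) = -8 + (1 + 1) = -8 + 2 = -6)
(-1*(-2) - 3)*g = (-1*(-2) - 3)*(-6) = (2 - 3)*(-6) = -1*(-6) = 6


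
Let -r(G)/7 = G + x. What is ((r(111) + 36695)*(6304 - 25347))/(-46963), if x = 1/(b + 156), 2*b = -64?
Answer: 84814189475/5823412 ≈ 14564.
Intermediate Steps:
b = -32 (b = (1/2)*(-64) = -32)
x = 1/124 (x = 1/(-32 + 156) = 1/124 ≈ 0.0080645)
r(G) = -7/124 - 7*G (r(G) = -7*(G + 1/124) = -7*(1/124 + G) = -7/124 - 7*G)
((r(111) + 36695)*(6304 - 25347))/(-46963) = (((-7/124 - 7*111) + 36695)*(6304 - 25347))/(-46963) = (((-7/124 - 777) + 36695)*(-19043))*(-1/46963) = ((-96355/124 + 36695)*(-19043))*(-1/46963) = ((4453825/124)*(-19043))*(-1/46963) = -84814189475/124*(-1/46963) = 84814189475/5823412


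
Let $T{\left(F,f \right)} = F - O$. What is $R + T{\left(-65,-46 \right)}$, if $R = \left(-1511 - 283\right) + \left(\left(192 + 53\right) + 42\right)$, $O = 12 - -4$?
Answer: $-1588$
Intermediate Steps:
$O = 16$ ($O = 12 + 4 = 16$)
$R = -1507$ ($R = -1794 + \left(245 + 42\right) = -1794 + 287 = -1507$)
$T{\left(F,f \right)} = -16 + F$ ($T{\left(F,f \right)} = F - 16 = -16 + F$)
$R + T{\left(-65,-46 \right)} = -1507 - 81 = -1588$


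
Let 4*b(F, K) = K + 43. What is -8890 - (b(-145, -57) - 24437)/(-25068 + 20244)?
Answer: -85819601/9648 ≈ -8895.1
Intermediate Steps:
b(F, K) = 43/4 + K/4 (b(F, K) = (K + 43)/4 = (43 + K)/4 = 43/4 + K/4)
-8890 - (b(-145, -57) - 24437)/(-25068 + 20244) = -8890 - ((43/4 + (¼)*(-57)) - 24437)/(-25068 + 20244) = -8890 - ((43/4 - 57/4) - 24437)/(-4824) = -8890 - (-7/2 - 24437)*(-1)/4824 = -8890 - (-48881)*(-1)/(2*4824) = -8890 - 1*48881/9648 = -8890 - 48881/9648 = -85819601/9648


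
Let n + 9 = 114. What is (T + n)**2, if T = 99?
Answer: 41616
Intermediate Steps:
n = 105 (n = -9 + 114 = 105)
(T + n)**2 = (99 + 105)**2 = 204**2 = 41616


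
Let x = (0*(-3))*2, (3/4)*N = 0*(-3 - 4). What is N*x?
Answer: 0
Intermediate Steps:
N = 0 (N = 4*(0*(-3 - 4))/3 = 4*(0*(-7))/3 = (4/3)*0 = 0)
x = 0 (x = 0*2 = 0)
N*x = 0*0 = 0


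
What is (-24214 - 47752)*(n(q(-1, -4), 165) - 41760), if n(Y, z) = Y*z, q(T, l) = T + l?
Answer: 3064672110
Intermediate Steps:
(-24214 - 47752)*(n(q(-1, -4), 165) - 41760) = (-24214 - 47752)*((-1 - 4)*165 - 41760) = -71966*(-5*165 - 41760) = -71966*(-825 - 41760) = -71966*(-42585) = 3064672110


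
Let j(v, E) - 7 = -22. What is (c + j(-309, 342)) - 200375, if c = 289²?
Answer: -116869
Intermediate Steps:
c = 83521
j(v, E) = -15 (j(v, E) = 7 - 22 = -15)
(c + j(-309, 342)) - 200375 = (83521 - 15) - 200375 = 83506 - 200375 = -116869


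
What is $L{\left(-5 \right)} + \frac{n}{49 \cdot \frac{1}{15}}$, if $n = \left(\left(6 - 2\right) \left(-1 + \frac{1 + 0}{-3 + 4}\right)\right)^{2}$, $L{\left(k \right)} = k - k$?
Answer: $0$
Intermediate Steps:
$L{\left(k \right)} = 0$
$n = 0$ ($n = \left(4 \left(-1 + 1 \cdot 1^{-1}\right)\right)^{2} = \left(4 \left(-1 + 1 \cdot 1\right)\right)^{2} = \left(4 \left(-1 + 1\right)\right)^{2} = \left(4 \cdot 0\right)^{2} = 0^{2} = 0$)
$L{\left(-5 \right)} + \frac{n}{49 \cdot \frac{1}{15}} = 0 + \frac{0}{49 \cdot \frac{1}{15}} = 0 + \frac{0}{\frac{49}{15}} = 0 + 0 \cdot \frac{15}{49} = 0 + 0 = 0$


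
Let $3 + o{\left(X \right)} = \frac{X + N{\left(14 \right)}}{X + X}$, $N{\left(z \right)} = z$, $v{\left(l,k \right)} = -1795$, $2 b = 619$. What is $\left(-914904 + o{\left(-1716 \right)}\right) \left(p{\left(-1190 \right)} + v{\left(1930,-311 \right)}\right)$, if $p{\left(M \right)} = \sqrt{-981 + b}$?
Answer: $\frac{2818113311995}{1716} - \frac{1569979561 i \sqrt{2686}}{3432} \approx 1.6423 \cdot 10^{9} - 2.3708 \cdot 10^{7} i$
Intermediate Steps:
$b = \frac{619}{2}$ ($b = \frac{1}{2} \cdot 619 = \frac{619}{2} \approx 309.5$)
$p{\left(M \right)} = \frac{i \sqrt{2686}}{2}$ ($p{\left(M \right)} = \sqrt{-981 + \frac{619}{2}} = \sqrt{- \frac{1343}{2}} = \frac{i \sqrt{2686}}{2}$)
$o{\left(X \right)} = -3 + \frac{14 + X}{2 X}$ ($o{\left(X \right)} = -3 + \frac{X + 14}{X + X} = -3 + \frac{14 + X}{2 X}$)
$\left(-914904 + o{\left(-1716 \right)}\right) \left(p{\left(-1190 \right)} + v{\left(1930,-311 \right)}\right) = \left(-914904 - \left(\frac{5}{2} - \frac{7}{-1716}\right)\right) \left(\frac{i \sqrt{2686}}{2} - 1795\right) = \left(-914904 + \left(- \frac{5}{2} + 7 \left(- \frac{1}{1716}\right)\right)\right) \left(-1795 + \frac{i \sqrt{2686}}{2}\right) = \left(-914904 - \frac{4297}{1716}\right) \left(-1795 + \frac{i \sqrt{2686}}{2}\right) = - \frac{1569979561 \left(-1795 + \frac{i \sqrt{2686}}{2}\right)}{1716} = \frac{2818113311995}{1716} - \frac{1569979561 i \sqrt{2686}}{3432}$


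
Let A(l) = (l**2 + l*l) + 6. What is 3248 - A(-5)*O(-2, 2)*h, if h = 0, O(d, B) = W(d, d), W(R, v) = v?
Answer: 3248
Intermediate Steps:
O(d, B) = d
A(l) = 6 + 2*l**2 (A(l) = (l**2 + l**2) + 6 = 2*l**2 + 6 = 6 + 2*l**2)
3248 - A(-5)*O(-2, 2)*h = 3248 - (6 + 2*(-5)**2)*(-2)*0 = 3248 - (6 + 2*25)*(-2)*0 = 3248 - (6 + 50)*(-2)*0 = 3248 - 56*(-2)*0 = 3248 - (-112)*0 = 3248 - 1*0 = 3248 + 0 = 3248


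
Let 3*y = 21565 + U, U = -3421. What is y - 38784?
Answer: -32736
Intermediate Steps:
y = 6048 (y = (21565 - 3421)/3 = (⅓)*18144 = 6048)
y - 38784 = 6048 - 38784 = -32736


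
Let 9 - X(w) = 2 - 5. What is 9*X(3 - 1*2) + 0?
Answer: 108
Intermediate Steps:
X(w) = 12 (X(w) = 9 - (2 - 5) = 9 - 1*(-3) = 9 + 3 = 12)
9*X(3 - 1*2) + 0 = 9*12 + 0 = 108 + 0 = 108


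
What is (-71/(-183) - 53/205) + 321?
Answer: 12047171/37515 ≈ 321.13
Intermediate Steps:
(-71/(-183) - 53/205) + 321 = (-71*(-1/183) - 53*1/205) + 321 = (71/183 - 53/205) + 321 = 4856/37515 + 321 = 12047171/37515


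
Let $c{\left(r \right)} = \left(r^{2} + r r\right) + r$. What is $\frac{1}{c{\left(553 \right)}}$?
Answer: $\frac{1}{612171} \approx 1.6335 \cdot 10^{-6}$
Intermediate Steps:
$c{\left(r \right)} = r + 2 r^{2}$ ($c{\left(r \right)} = \left(r^{2} + r^{2}\right) + r = 2 r^{2} + r = r + 2 r^{2}$)
$\frac{1}{c{\left(553 \right)}} = \frac{1}{553 \left(1 + 2 \cdot 553\right)} = \frac{1}{553 \left(1 + 1106\right)} = \frac{1}{553 \cdot 1107} = \frac{1}{612171}$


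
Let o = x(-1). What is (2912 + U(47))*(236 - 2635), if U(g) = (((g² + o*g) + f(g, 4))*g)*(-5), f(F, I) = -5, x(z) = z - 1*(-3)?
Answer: 1288546082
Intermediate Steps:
x(z) = 3 + z (x(z) = z + 3 = 3 + z)
o = 2 (o = 3 - 1 = 2)
U(g) = -5*g*(-5 + g² + 2*g) (U(g) = (((g² + 2*g) - 5)*g)*(-5) = ((-5 + g² + 2*g)*g)*(-5) = (g*(-5 + g² + 2*g))*(-5) = -5*g*(-5 + g² + 2*g))
(2912 + U(47))*(236 - 2635) = (2912 + 5*47*(5 - 1*47² - 2*47))*(236 - 2635) = (2912 + 5*47*(5 - 1*2209 - 94))*(-2399) = (2912 + 5*47*(5 - 2209 - 94))*(-2399) = (2912 + 5*47*(-2298))*(-2399) = (2912 - 540030)*(-2399) = -537118*(-2399) = 1288546082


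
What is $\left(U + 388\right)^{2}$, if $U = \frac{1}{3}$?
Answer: $\frac{1357225}{9} \approx 1.508 \cdot 10^{5}$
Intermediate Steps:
$U = \frac{1}{3} \approx 0.33333$
$\left(U + 388\right)^{2} = \left(\frac{1}{3} + 388\right)^{2} = \left(\frac{1165}{3}\right)^{2} = \frac{1357225}{9}$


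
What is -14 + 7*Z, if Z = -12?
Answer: -98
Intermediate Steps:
-14 + 7*Z = -14 + 7*(-12) = -14 - 84 = -98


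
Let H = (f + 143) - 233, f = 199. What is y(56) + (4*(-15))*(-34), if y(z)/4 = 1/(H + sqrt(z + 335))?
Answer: 11720018/5745 - 2*sqrt(391)/5745 ≈ 2040.0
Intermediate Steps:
H = 109 (H = (199 + 143) - 233 = 342 - 233 = 109)
y(z) = 4/(109 + sqrt(335 + z)) (y(z) = 4/(109 + sqrt(z + 335)) = 4/(109 + sqrt(335 + z)))
y(56) + (4*(-15))*(-34) = 4/(109 + sqrt(335 + 56)) + (4*(-15))*(-34) = 4/(109 + sqrt(391)) - 60*(-34) = 4/(109 + sqrt(391)) + 2040 = 2040 + 4/(109 + sqrt(391))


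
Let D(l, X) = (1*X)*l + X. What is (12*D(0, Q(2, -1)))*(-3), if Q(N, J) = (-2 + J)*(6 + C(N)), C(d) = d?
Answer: 864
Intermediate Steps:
Q(N, J) = (-2 + J)*(6 + N)
D(l, X) = X + X*l (D(l, X) = X*l + X = X + X*l)
(12*D(0, Q(2, -1)))*(-3) = (12*((-12 - 2*2 + 6*(-1) - 1*2)*(1 + 0)))*(-3) = (12*((-12 - 4 - 6 - 2)*1))*(-3) = (12*(-24*1))*(-3) = (12*(-24))*(-3) = -288*(-3) = 864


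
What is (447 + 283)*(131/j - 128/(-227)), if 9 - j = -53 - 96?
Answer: 18235765/17933 ≈ 1016.9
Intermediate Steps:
j = 158 (j = 9 - (-53 - 96) = 9 - 1*(-149) = 9 + 149 = 158)
(447 + 283)*(131/j - 128/(-227)) = (447 + 283)*(131/158 - 128/(-227)) = 730*(131*(1/158) - 128*(-1/227)) = 730*(131/158 + 128/227) = 730*(49961/35866) = 18235765/17933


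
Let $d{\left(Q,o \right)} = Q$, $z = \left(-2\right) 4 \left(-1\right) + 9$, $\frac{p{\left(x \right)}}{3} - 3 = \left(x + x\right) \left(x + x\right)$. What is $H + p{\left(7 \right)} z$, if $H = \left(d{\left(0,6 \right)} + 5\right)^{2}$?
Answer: $10174$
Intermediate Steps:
$p{\left(x \right)} = 9 + 12 x^{2}$ ($p{\left(x \right)} = 9 + 3 \left(x + x\right) \left(x + x\right) = 9 + 3 \cdot 2 x 2 x = 9 + 3 \cdot 4 x^{2} = 9 + 12 x^{2}$)
$z = 17$ ($z = \left(-8\right) \left(-1\right) + 9 = 8 + 9 = 17$)
$H = 25$ ($H = \left(0 + 5\right)^{2} = 5^{2} = 25$)
$H + p{\left(7 \right)} z = 25 + \left(9 + 12 \cdot 7^{2}\right) 17 = 25 + \left(9 + 12 \cdot 49\right) 17 = 25 + \left(9 + 588\right) 17 = 25 + 597 \cdot 17 = 25 + 10149 = 10174$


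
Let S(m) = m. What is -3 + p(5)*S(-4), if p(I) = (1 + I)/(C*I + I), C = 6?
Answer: -129/35 ≈ -3.6857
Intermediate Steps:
p(I) = (1 + I)/(7*I) (p(I) = (1 + I)/(6*I + I) = (1 + I)/((7*I)) = (1 + I)*(1/(7*I)) = (1 + I)/(7*I))
-3 + p(5)*S(-4) = -3 + ((⅐)*(1 + 5)/5)*(-4) = -3 + ((⅐)*(⅕)*6)*(-4) = -3 + (6/35)*(-4) = -3 - 24/35 = -129/35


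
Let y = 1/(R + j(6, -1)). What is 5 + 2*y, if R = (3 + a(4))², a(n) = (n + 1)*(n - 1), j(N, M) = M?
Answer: 1617/323 ≈ 5.0062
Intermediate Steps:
a(n) = (1 + n)*(-1 + n)
R = 324 (R = (3 + (-1 + 4²))² = (3 + (-1 + 16))² = (3 + 15)² = 18² = 324)
y = 1/323 (y = 1/(324 - 1) = 1/323 ≈ 0.0030960)
5 + 2*y = 5 + 2*(1/323) = 5 + 2/323 = 1617/323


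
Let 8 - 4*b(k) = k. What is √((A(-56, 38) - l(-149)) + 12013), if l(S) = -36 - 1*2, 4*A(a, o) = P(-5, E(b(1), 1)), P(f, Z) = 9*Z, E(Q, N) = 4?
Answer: 6*√335 ≈ 109.82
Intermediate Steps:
b(k) = 2 - k/4
A(a, o) = 9 (A(a, o) = (9*4)/4 = (¼)*36 = 9)
l(S) = -38 (l(S) = -36 - 2 = -38)
√((A(-56, 38) - l(-149)) + 12013) = √((9 - 1*(-38)) + 12013) = √((9 + 38) + 12013) = √(47 + 12013) = √12060 = 6*√335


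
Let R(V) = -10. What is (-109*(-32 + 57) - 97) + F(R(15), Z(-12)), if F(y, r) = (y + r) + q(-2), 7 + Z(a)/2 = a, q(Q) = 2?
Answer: -2868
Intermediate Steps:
Z(a) = -14 + 2*a
F(y, r) = 2 + r + y (F(y, r) = (y + r) + 2 = (r + y) + 2 = 2 + r + y)
(-109*(-32 + 57) - 97) + F(R(15), Z(-12)) = (-109*(-32 + 57) - 97) + (2 + (-14 + 2*(-12)) - 10) = (-109*25 - 97) + (2 + (-14 - 24) - 10) = (-2725 - 97) + (2 - 38 - 10) = -2822 - 46 = -2868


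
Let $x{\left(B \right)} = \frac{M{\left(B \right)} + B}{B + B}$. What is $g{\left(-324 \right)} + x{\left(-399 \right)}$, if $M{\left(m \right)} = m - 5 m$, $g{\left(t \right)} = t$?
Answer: $- \frac{651}{2} \approx -325.5$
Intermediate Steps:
$M{\left(m \right)} = - 4 m$
$x{\left(B \right)} = - \frac{3}{2}$ ($x{\left(B \right)} = \frac{- 4 B + B}{B + B} = \frac{\left(-3\right) B}{2 B} = - 3 B \frac{1}{2 B} = - \frac{3}{2}$)
$g{\left(-324 \right)} + x{\left(-399 \right)} = -324 - \frac{3}{2} = - \frac{651}{2}$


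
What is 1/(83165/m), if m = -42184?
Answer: -42184/83165 ≈ -0.50723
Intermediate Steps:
1/(83165/m) = 1/(83165/(-42184)) = 1/(83165*(-1/42184)) = 1/(-83165/42184) = -42184/83165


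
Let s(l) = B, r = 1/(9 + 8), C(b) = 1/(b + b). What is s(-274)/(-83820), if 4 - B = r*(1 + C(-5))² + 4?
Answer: 27/47498000 ≈ 5.6845e-7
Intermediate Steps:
C(b) = 1/(2*b)
r = 1/17 ≈ 0.058824
B = -81/1700 (B = 4 - ((1 + (½)/(-5))²/17 + 4) = 4 - ((1 + (½)*(-⅕))²/17 + 4) = 4 - ((1 - ⅒)²/17 + 4) = 4 - ((9/10)²/17 + 4) = 4 - ((1/17)*(81/100) + 4) = 4 - (81/1700 + 4) = 4 - 1*6881/1700 = 4 - 6881/1700 = -81/1700 ≈ -0.047647)
s(l) = -81/1700
s(-274)/(-83820) = -81/1700/(-83820) = -81/1700*(-1/83820) = 27/47498000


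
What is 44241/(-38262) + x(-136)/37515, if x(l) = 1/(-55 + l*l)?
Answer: -10202182741151/8823397222710 ≈ -1.1563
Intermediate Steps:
x(l) = 1/(-55 + l²)
44241/(-38262) + x(-136)/37515 = 44241/(-38262) + 1/(-55 + (-136)²*37515) = 44241*(-1/38262) + (1/37515)/(-55 + 18496) = -14747/12754 + (1/37515)/18441 = -14747/12754 + (1/18441)*(1/37515) = -14747/12754 + 1/691814115 = -10202182741151/8823397222710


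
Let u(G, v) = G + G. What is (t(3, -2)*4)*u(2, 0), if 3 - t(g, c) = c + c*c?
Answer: 16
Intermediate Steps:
u(G, v) = 2*G
t(g, c) = 3 - c - c² (t(g, c) = 3 - (c + c*c) = 3 - (c + c²) = 3 + (-c - c²) = 3 - c - c²)
(t(3, -2)*4)*u(2, 0) = ((3 - 1*(-2) - 1*(-2)²)*4)*(2*2) = ((3 + 2 - 1*4)*4)*4 = ((3 + 2 - 4)*4)*4 = (1*4)*4 = 4*4 = 16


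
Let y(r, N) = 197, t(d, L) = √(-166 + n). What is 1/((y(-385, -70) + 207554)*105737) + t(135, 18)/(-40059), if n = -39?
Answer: 1/21966967487 - I*√205/40059 ≈ 4.5523e-11 - 0.00035742*I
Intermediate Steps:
t(d, L) = I*√205 (t(d, L) = √(-166 - 39) = √(-205) = I*√205)
1/((y(-385, -70) + 207554)*105737) + t(135, 18)/(-40059) = 1/((197 + 207554)*105737) + (I*√205)/(-40059) = (1/105737)/207751 + (I*√205)*(-1/40059) = (1/207751)*(1/105737) - I*√205/40059 = 1/21966967487 - I*√205/40059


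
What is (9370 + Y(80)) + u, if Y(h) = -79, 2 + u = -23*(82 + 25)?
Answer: 6828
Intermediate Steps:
u = -2463 (u = -2 - 23*(82 + 25) = -2 - 23*107 = -2 - 2461 = -2463)
(9370 + Y(80)) + u = (9370 - 79) - 2463 = 9291 - 2463 = 6828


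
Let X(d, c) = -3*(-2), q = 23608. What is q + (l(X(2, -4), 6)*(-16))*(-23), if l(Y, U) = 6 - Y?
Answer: 23608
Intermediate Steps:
X(d, c) = 6
q + (l(X(2, -4), 6)*(-16))*(-23) = 23608 + ((6 - 1*6)*(-16))*(-23) = 23608 + ((6 - 6)*(-16))*(-23) = 23608 + (0*(-16))*(-23) = 23608 + 0*(-23) = 23608 + 0 = 23608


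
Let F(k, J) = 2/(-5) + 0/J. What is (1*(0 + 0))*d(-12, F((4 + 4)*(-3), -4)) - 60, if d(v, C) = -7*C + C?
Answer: -60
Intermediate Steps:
F(k, J) = -⅖ (F(k, J) = 2*(-⅕) + 0 = -⅖ + 0 = -⅖)
d(v, C) = -6*C
(1*(0 + 0))*d(-12, F((4 + 4)*(-3), -4)) - 60 = (1*(0 + 0))*(-6*(-⅖)) - 60 = (1*0)*(12/5) - 60 = 0*(12/5) - 60 = 0 - 60 = -60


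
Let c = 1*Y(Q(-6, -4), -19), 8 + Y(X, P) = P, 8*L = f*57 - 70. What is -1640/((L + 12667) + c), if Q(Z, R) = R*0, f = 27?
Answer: -13120/102589 ≈ -0.12789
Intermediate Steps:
L = 1469/8 (L = (27*57 - 70)/8 = (1539 - 70)/8 = (⅛)*1469 = 1469/8 ≈ 183.63)
Q(Z, R) = 0
Y(X, P) = -8 + P
c = -27 (c = 1*(-8 - 19) = 1*(-27) = -27)
-1640/((L + 12667) + c) = -1640/((1469/8 + 12667) - 27) = -1640/(102805/8 - 27) = -1640/102589/8 = -1640*8/102589 = -13120/102589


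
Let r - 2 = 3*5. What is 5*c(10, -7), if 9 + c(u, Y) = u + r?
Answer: 90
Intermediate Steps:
r = 17 (r = 2 + 3*5 = 2 + 15 = 17)
c(u, Y) = 8 + u (c(u, Y) = -9 + (u + 17) = -9 + (17 + u) = 8 + u)
5*c(10, -7) = 5*(8 + 10) = 5*18 = 90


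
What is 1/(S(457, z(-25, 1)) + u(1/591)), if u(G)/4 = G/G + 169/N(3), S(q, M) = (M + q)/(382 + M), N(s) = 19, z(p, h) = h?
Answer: 7277/296718 ≈ 0.024525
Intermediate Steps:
S(q, M) = (M + q)/(382 + M)
u(G) = 752/19 (u(G) = 4*(G/G + 169/19) = 4*(1 + 169*(1/19)) = 4*(1 + 169/19) = 4*(188/19) = 752/19)
1/(S(457, z(-25, 1)) + u(1/591)) = 1/((1 + 457)/(382 + 1) + 752/19) = 1/(458/383 + 752/19) = 1/(296718/7277) = 7277/296718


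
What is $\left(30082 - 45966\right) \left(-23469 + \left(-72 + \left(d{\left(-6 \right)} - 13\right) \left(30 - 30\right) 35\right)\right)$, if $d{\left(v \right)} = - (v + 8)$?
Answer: $373925244$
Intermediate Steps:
$d{\left(v \right)} = -8 - v$ ($d{\left(v \right)} = - (8 + v) = -8 - v$)
$\left(30082 - 45966\right) \left(-23469 + \left(-72 + \left(d{\left(-6 \right)} - 13\right) \left(30 - 30\right) 35\right)\right) = \left(30082 - 45966\right) \left(-23469 - \left(72 - \left(\left(-8 - -6\right) - 13\right) \left(30 - 30\right) 35\right)\right) = - 15884 \left(-23469 - \left(72 - \left(\left(-8 + 6\right) - 13\right) 0 \cdot 35\right)\right) = - 15884 \left(-23469 - \left(72 - \left(-2 - 13\right) 0 \cdot 35\right)\right) = - 15884 \left(-23469 - \left(72 - \left(-15\right) 0 \cdot 35\right)\right) = - 15884 \left(-23469 + \left(-72 + 0 \cdot 35\right)\right) = - 15884 \left(-23469 + \left(-72 + 0\right)\right) = - 15884 \left(-23469 - 72\right) = \left(-15884\right) \left(-23541\right) = 373925244$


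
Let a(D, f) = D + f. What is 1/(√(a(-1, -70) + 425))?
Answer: √354/354 ≈ 0.053149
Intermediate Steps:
1/(√(a(-1, -70) + 425)) = 1/(√((-1 - 70) + 425)) = 1/(√(-71 + 425)) = 1/(√354) = √354/354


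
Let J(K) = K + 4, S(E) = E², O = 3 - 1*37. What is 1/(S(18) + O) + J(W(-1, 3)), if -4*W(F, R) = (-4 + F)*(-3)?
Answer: 147/580 ≈ 0.25345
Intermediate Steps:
O = -34 (O = 3 - 37 = -34)
W(F, R) = -3 + 3*F/4 (W(F, R) = -(-4 + F)*(-3)/4 = -(12 - 3*F)/4 = -3 + 3*F/4)
J(K) = 4 + K
1/(S(18) + O) + J(W(-1, 3)) = 1/(18² - 34) + (4 + (-3 + (¾)*(-1))) = 1/(324 - 34) + (4 + (-3 - ¾)) = 1/290 + (4 - 15/4) = 1/290 + ¼ = 147/580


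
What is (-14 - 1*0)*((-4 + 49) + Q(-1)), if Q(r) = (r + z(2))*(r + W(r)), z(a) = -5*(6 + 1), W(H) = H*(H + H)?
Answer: -126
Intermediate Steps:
W(H) = 2*H**2 (W(H) = H*(2*H) = 2*H**2)
z(a) = -35 (z(a) = -5*7 = -35)
Q(r) = (-35 + r)*(r + 2*r**2) (Q(r) = (r - 35)*(r + 2*r**2) = (-35 + r)*(r + 2*r**2))
(-14 - 1*0)*((-4 + 49) + Q(-1)) = (-14 - 1*0)*((-4 + 49) - (-35 - 69*(-1) + 2*(-1)**2)) = (-14 + 0)*(45 - (-35 + 69 + 2*1)) = -14*(45 - (-35 + 69 + 2)) = -14*(45 - 1*36) = -14*(45 - 36) = -14*9 = -126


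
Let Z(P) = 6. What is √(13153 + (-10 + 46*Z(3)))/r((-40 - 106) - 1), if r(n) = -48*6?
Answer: -√1491/96 ≈ -0.40222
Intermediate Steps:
r(n) = -288
√(13153 + (-10 + 46*Z(3)))/r((-40 - 106) - 1) = √(13153 + (-10 + 46*6))/(-288) = √(13153 + (-10 + 276))*(-1/288) = √(13153 + 266)*(-1/288) = √13419*(-1/288) = (3*√1491)*(-1/288) = -√1491/96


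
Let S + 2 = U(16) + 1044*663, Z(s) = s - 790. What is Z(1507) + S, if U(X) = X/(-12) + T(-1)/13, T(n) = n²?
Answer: 27022544/39 ≈ 6.9289e+5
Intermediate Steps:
U(X) = 1/13 - X/12 (U(X) = X/(-12) + (-1)²/13 = X*(-1/12) + 1*(1/13) = -X/12 + 1/13 = 1/13 - X/12)
Z(s) = -790 + s
S = 26994581/39 (S = -2 + ((1/13 - 1/12*16) + 1044*663) = -2 + ((1/13 - 4/3) + 692172) = -2 + (-49/39 + 692172) = -2 + 26994659/39 = 26994581/39 ≈ 6.9217e+5)
Z(1507) + S = (-790 + 1507) + 26994581/39 = 717 + 26994581/39 = 27022544/39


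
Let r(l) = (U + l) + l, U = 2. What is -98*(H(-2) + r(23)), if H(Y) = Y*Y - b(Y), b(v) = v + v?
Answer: -5488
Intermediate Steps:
b(v) = 2*v
H(Y) = Y² - 2*Y (H(Y) = Y*Y - 2*Y = Y² - 2*Y)
r(l) = 2 + 2*l (r(l) = (2 + l) + l = 2 + 2*l)
-98*(H(-2) + r(23)) = -98*(-2*(-2 - 2) + (2 + 2*23)) = -98*(-2*(-4) + (2 + 46)) = -98*(8 + 48) = -98*56 = -5488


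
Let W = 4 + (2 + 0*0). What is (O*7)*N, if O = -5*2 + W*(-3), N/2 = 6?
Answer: -2352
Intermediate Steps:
W = 6 (W = 4 + (2 + 0) = 4 + 2 = 6)
N = 12 (N = 2*6 = 12)
O = -28 (O = -5*2 + 6*(-3) = -10 - 18 = -28)
(O*7)*N = -28*7*12 = -196*12 = -2352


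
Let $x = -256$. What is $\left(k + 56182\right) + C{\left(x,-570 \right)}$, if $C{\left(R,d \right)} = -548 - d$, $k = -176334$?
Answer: $-120130$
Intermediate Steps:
$\left(k + 56182\right) + C{\left(x,-570 \right)} = \left(-176334 + 56182\right) - -22 = -120152 + \left(-548 + 570\right) = -120152 + 22 = -120130$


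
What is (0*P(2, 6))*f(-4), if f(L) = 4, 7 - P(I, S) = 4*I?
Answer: 0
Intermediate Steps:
P(I, S) = 7 - 4*I
(0*P(2, 6))*f(-4) = (0*(7 - 4*2))*4 = (0*(7 - 8))*4 = (0*(-1))*4 = 0*4 = 0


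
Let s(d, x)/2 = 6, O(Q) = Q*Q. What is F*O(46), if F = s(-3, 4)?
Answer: 25392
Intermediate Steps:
O(Q) = Q²
s(d, x) = 12 (s(d, x) = 2*6 = 12)
F = 12
F*O(46) = 12*46² = 12*2116 = 25392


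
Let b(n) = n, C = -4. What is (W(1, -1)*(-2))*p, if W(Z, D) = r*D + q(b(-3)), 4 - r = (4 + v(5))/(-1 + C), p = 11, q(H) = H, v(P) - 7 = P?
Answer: 1122/5 ≈ 224.40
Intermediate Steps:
v(P) = 7 + P
r = 36/5 (r = 4 - (4 + (7 + 5))/(-1 - 4) = 4 - (4 + 12)/(-5) = 4 - 16*(-1)/5 = 4 - 1*(-16/5) = 4 + 16/5 = 36/5 ≈ 7.2000)
W(Z, D) = -3 + 36*D/5 (W(Z, D) = 36*D/5 - 3 = -3 + 36*D/5)
(W(1, -1)*(-2))*p = ((-3 + (36/5)*(-1))*(-2))*11 = ((-3 - 36/5)*(-2))*11 = -51/5*(-2)*11 = (102/5)*11 = 1122/5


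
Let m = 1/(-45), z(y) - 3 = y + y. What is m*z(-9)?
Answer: 1/3 ≈ 0.33333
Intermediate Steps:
z(y) = 3 + 2*y (z(y) = 3 + (y + y) = 3 + 2*y)
m = -1/45 ≈ -0.022222
m*z(-9) = -(3 + 2*(-9))/45 = -(3 - 18)/45 = -1/45*(-15) = 1/3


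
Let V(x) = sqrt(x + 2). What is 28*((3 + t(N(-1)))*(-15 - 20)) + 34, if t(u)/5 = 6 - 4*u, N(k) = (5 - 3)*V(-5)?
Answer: -32306 + 39200*I*sqrt(3) ≈ -32306.0 + 67896.0*I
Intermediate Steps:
V(x) = sqrt(2 + x)
N(k) = 2*I*sqrt(3) (N(k) = (5 - 3)*sqrt(2 - 5) = 2*sqrt(-3) = 2*(I*sqrt(3)) = 2*I*sqrt(3))
t(u) = 30 - 20*u (t(u) = 5*(6 - 4*u) = 30 - 20*u)
28*((3 + t(N(-1)))*(-15 - 20)) + 34 = 28*((3 + (30 - 40*I*sqrt(3)))*(-15 - 20)) + 34 = 28*((3 + (30 - 40*I*sqrt(3)))*(-35)) + 34 = 28*((33 - 40*I*sqrt(3))*(-35)) + 34 = 28*(-1155 + 1400*I*sqrt(3)) + 34 = (-32340 + 39200*I*sqrt(3)) + 34 = -32306 + 39200*I*sqrt(3)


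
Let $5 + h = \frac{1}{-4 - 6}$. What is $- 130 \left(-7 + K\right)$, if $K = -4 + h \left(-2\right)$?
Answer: $104$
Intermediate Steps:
$h = - \frac{51}{10}$ ($h = -5 + \frac{1}{-4 - 6} = -5 + \frac{1}{-10} = -5 - \frac{1}{10} = - \frac{51}{10} \approx -5.1$)
$K = \frac{31}{5}$ ($K = -4 - - \frac{51}{5} = -4 + \frac{51}{5} = \frac{31}{5} \approx 6.2$)
$- 130 \left(-7 + K\right) = - 130 \left(-7 + \frac{31}{5}\right) = \left(-130\right) \left(- \frac{4}{5}\right) = 104$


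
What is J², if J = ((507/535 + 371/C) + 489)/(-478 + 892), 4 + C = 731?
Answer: 36389827413470041/25928480599632900 ≈ 1.4035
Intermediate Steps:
C = 727 (C = -4 + 731 = 727)
J = 190761179/161023230 (J = ((507/535 + 371/727) + 489)/(-478 + 892) = ((507*(1/535) + 371*(1/727)) + 489)/414 = ((507/535 + 371/727) + 489)*(1/414) = (567074/388945 + 489)*(1/414) = (190761179/388945)*(1/414) = 190761179/161023230 ≈ 1.1847)
J² = (190761179/161023230)² = 36389827413470041/25928480599632900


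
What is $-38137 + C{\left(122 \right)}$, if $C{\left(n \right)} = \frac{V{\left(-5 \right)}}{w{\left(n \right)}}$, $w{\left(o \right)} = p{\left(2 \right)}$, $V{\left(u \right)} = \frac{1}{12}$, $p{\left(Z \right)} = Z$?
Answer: $- \frac{915287}{24} \approx -38137.0$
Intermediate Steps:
$V{\left(u \right)} = \frac{1}{12}$
$w{\left(o \right)} = 2$
$C{\left(n \right)} = \frac{1}{24}$ ($C{\left(n \right)} = \frac{1}{12 \cdot 2} = \frac{1}{12} \cdot \frac{1}{2} = \frac{1}{24}$)
$-38137 + C{\left(122 \right)} = -38137 + \frac{1}{24} = - \frac{915287}{24}$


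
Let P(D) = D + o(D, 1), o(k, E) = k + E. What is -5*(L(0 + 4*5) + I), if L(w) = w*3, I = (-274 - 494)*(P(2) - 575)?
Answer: -2189100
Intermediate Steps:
o(k, E) = E + k
P(D) = 1 + 2*D (P(D) = D + (1 + D) = 1 + 2*D)
I = 437760 (I = (-274 - 494)*((1 + 2*2) - 575) = -768*((1 + 4) - 575) = -768*(5 - 575) = -768*(-570) = 437760)
L(w) = 3*w
-5*(L(0 + 4*5) + I) = -5*(3*(0 + 4*5) + 437760) = -5*(3*(0 + 20) + 437760) = -5*(3*20 + 437760) = -5*(60 + 437760) = -5*437820 = -2189100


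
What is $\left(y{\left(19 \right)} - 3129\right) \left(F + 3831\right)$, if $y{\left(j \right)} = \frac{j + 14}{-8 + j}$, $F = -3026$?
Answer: $-2516430$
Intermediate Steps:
$y{\left(j \right)} = \frac{14 + j}{-8 + j}$
$\left(y{\left(19 \right)} - 3129\right) \left(F + 3831\right) = \left(\frac{14 + 19}{-8 + 19} - 3129\right) \left(-3026 + 3831\right) = \left(\frac{1}{11} \cdot 33 - 3129\right) 805 = \left(3 - 3129\right) 805 = \left(-3126\right) 805 = -2516430$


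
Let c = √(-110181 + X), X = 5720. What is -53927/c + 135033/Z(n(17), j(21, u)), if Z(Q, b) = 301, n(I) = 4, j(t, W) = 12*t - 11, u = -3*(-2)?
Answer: 135033/301 + 53927*I*√104461/104461 ≈ 448.61 + 166.85*I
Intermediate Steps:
u = 6
j(t, W) = -11 + 12*t
c = I*√104461 (c = √(-110181 + 5720) = √(-104461) = I*√104461 ≈ 323.2*I)
-53927/c + 135033/Z(n(17), j(21, u)) = -53927*(-I*√104461/104461) + 135033/301 = -(-53927)*I*√104461/104461 + 135033*(1/301) = 53927*I*√104461/104461 + 135033/301 = 135033/301 + 53927*I*√104461/104461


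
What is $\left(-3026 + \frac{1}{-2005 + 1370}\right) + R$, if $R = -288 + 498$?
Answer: $- \frac{1788161}{635} \approx -2816.0$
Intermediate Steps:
$R = 210$
$\left(-3026 + \frac{1}{-2005 + 1370}\right) + R = \left(-3026 + \frac{1}{-2005 + 1370}\right) + 210 = \left(-3026 + \frac{1}{-635}\right) + 210 = \left(-3026 - \frac{1}{635}\right) + 210 = - \frac{1921511}{635} + 210 = - \frac{1788161}{635}$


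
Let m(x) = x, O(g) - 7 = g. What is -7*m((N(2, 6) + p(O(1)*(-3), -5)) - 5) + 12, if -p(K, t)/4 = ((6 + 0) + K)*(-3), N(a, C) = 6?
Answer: 1517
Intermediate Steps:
O(g) = 7 + g
p(K, t) = 72 + 12*K (p(K, t) = -4*((6 + 0) + K)*(-3) = -4*(6 + K)*(-3) = -4*(-18 - 3*K) = 72 + 12*K)
-7*m((N(2, 6) + p(O(1)*(-3), -5)) - 5) + 12 = -7*((6 + (72 + 12*((7 + 1)*(-3)))) - 5) + 12 = -7*((6 + (72 + 12*(8*(-3)))) - 5) + 12 = -7*((6 + (72 + 12*(-24))) - 5) + 12 = -7*((6 + (72 - 288)) - 5) + 12 = -7*((6 - 216) - 5) + 12 = -7*(-210 - 5) + 12 = -7*(-215) + 12 = 1505 + 12 = 1517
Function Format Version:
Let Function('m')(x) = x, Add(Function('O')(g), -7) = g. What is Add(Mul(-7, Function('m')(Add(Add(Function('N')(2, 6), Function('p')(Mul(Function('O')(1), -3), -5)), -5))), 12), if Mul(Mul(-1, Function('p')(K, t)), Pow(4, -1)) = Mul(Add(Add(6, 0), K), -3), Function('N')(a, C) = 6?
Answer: 1517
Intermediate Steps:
Function('O')(g) = Add(7, g)
Function('p')(K, t) = Add(72, Mul(12, K)) (Function('p')(K, t) = Mul(-4, Mul(Add(Add(6, 0), K), -3)) = Mul(-4, Mul(Add(6, K), -3)) = Mul(-4, Add(-18, Mul(-3, K))) = Add(72, Mul(12, K)))
Add(Mul(-7, Function('m')(Add(Add(Function('N')(2, 6), Function('p')(Mul(Function('O')(1), -3), -5)), -5))), 12) = Add(Mul(-7, Add(Add(6, Add(72, Mul(12, Mul(Add(7, 1), -3)))), -5)), 12) = Add(Mul(-7, Add(Add(6, Add(72, Mul(12, Mul(8, -3)))), -5)), 12) = Add(Mul(-7, Add(Add(6, Add(72, Mul(12, -24))), -5)), 12) = Add(Mul(-7, Add(Add(6, Add(72, -288)), -5)), 12) = Add(Mul(-7, Add(Add(6, -216), -5)), 12) = Add(Mul(-7, Add(-210, -5)), 12) = Add(Mul(-7, -215), 12) = Add(1505, 12) = 1517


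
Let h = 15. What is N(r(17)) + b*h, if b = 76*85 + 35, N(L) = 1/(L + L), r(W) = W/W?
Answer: 194851/2 ≈ 97426.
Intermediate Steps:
r(W) = 1
N(L) = 1/(2*L)
b = 6495 (b = 6460 + 35 = 6495)
N(r(17)) + b*h = (½)/1 + 6495*15 = (½)*1 + 97425 = ½ + 97425 = 194851/2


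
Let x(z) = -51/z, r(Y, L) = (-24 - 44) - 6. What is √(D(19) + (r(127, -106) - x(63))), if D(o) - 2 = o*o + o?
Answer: √136185/21 ≈ 17.573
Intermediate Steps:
r(Y, L) = -74 (r(Y, L) = -68 - 6 = -74)
D(o) = 2 + o + o² (D(o) = 2 + (o*o + o) = 2 + (o² + o) = 2 + (o + o²) = 2 + o + o²)
√(D(19) + (r(127, -106) - x(63))) = √((2 + 19 + 19²) + (-74 - (-51)/63)) = √((2 + 19 + 361) + (-74 - (-51)/63)) = √(382 + (-74 - 1*(-17/21))) = √(382 + (-74 + 17/21)) = √(382 - 1537/21) = √(6485/21) = √136185/21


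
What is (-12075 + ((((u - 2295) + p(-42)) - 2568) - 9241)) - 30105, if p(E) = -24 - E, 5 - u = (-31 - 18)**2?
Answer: -58662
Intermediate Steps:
u = -2396 (u = 5 - (-31 - 18)**2 = 5 - 1*(-49)**2 = 5 - 1*2401 = 5 - 2401 = -2396)
(-12075 + ((((u - 2295) + p(-42)) - 2568) - 9241)) - 30105 = (-12075 + ((((-2396 - 2295) + (-24 - 1*(-42))) - 2568) - 9241)) - 30105 = (-12075 + (((-4691 + (-24 + 42)) - 2568) - 9241)) - 30105 = (-12075 + (((-4691 + 18) - 2568) - 9241)) - 30105 = (-12075 + ((-4673 - 2568) - 9241)) - 30105 = (-12075 + (-7241 - 9241)) - 30105 = (-12075 - 16482) - 30105 = -28557 - 30105 = -58662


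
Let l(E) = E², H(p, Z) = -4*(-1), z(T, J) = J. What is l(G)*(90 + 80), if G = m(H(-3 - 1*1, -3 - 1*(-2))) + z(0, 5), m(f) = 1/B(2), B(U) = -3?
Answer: 33320/9 ≈ 3702.2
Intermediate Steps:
H(p, Z) = 4
m(f) = -⅓ (m(f) = 1/(-3) = -⅓)
G = 14/3 (G = -⅓ + 5 = 14/3 ≈ 4.6667)
l(G)*(90 + 80) = (14/3)²*(90 + 80) = (196/9)*170 = 33320/9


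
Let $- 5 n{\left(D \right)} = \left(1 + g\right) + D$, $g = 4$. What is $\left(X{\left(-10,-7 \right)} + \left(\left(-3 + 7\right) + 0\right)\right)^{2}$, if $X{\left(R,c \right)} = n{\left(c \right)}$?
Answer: $\frac{484}{25} \approx 19.36$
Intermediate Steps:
$n{\left(D \right)} = -1 - \frac{D}{5}$ ($n{\left(D \right)} = - \frac{\left(1 + 4\right) + D}{5} = - \frac{5 + D}{5} = -1 - \frac{D}{5}$)
$X{\left(R,c \right)} = -1 - \frac{c}{5}$
$\left(X{\left(-10,-7 \right)} + \left(\left(-3 + 7\right) + 0\right)\right)^{2} = \left(\left(-1 - - \frac{7}{5}\right) + \left(\left(-3 + 7\right) + 0\right)\right)^{2} = \left(\left(-1 + \frac{7}{5}\right) + \left(4 + 0\right)\right)^{2} = \left(\frac{2}{5} + 4\right)^{2} = \left(\frac{22}{5}\right)^{2} = \frac{484}{25}$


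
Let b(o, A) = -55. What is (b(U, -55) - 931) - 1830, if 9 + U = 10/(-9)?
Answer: -2816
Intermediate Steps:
U = -91/9 (U = -9 + 10/(-9) = -9 + 10*(-⅑) = -9 - 10/9 = -91/9 ≈ -10.111)
(b(U, -55) - 931) - 1830 = (-55 - 931) - 1830 = -986 - 1830 = -2816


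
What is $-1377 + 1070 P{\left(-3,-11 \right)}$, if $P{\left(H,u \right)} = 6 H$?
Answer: $-20637$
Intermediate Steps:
$-1377 + 1070 P{\left(-3,-11 \right)} = -1377 + 1070 \cdot 6 \left(-3\right) = -1377 + 1070 \left(-18\right) = -1377 - 19260 = -20637$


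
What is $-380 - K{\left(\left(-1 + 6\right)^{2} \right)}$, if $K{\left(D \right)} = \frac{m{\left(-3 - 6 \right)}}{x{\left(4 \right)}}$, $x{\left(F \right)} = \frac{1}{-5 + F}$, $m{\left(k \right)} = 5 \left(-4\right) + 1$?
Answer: $-399$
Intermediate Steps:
$m{\left(k \right)} = -19$ ($m{\left(k \right)} = -20 + 1 = -19$)
$K{\left(D \right)} = 19$ ($K{\left(D \right)} = - \frac{19}{\frac{1}{-5 + 4}} = - \frac{19}{\frac{1}{-1}} = - \frac{19}{-1} = \left(-19\right) \left(-1\right) = 19$)
$-380 - K{\left(\left(-1 + 6\right)^{2} \right)} = -380 - 19 = -399$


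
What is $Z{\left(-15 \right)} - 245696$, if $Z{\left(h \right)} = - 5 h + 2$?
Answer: $-245619$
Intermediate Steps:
$Z{\left(h \right)} = 2 - 5 h$
$Z{\left(-15 \right)} - 245696 = \left(2 - -75\right) - 245696 = \left(2 + 75\right) - 245696 = 77 - 245696 = -245619$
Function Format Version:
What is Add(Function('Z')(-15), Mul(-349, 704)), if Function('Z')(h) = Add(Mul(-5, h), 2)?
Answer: -245619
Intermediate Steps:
Function('Z')(h) = Add(2, Mul(-5, h))
Add(Function('Z')(-15), Mul(-349, 704)) = Add(Add(2, Mul(-5, -15)), Mul(-349, 704)) = Add(Add(2, 75), -245696) = Add(77, -245696) = -245619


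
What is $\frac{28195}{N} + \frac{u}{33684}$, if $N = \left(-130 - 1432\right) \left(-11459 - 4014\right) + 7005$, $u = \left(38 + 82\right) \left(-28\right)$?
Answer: $- \frac{955727045}{9694508231} \approx -0.098584$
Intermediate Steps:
$u = -3360$ ($u = 120 \left(-28\right) = -3360$)
$N = 24175831$ ($N = \left(-1562\right) \left(-15473\right) + 7005 = 24168826 + 7005 = 24175831$)
$\frac{28195}{N} + \frac{u}{33684} = \frac{28195}{24175831} - \frac{3360}{33684} = 28195 \cdot \frac{1}{24175831} - \frac{40}{401} = \frac{28195}{24175831} - \frac{40}{401} = - \frac{955727045}{9694508231}$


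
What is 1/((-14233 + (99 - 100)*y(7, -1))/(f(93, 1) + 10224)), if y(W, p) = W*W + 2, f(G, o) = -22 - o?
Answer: -10201/14284 ≈ -0.71416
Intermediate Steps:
y(W, p) = 2 + W² (y(W, p) = W² + 2 = 2 + W²)
1/((-14233 + (99 - 100)*y(7, -1))/(f(93, 1) + 10224)) = 1/((-14233 + (99 - 100)*(2 + 7²))/((-22 - 1*1) + 10224)) = 1/((-14233 - (2 + 49))/((-22 - 1) + 10224)) = 1/((-14233 - 1*51)/(-23 + 10224)) = 1/((-14233 - 51)/10201) = 1/(-14284*1/10201) = 1/(-14284/10201) = -10201/14284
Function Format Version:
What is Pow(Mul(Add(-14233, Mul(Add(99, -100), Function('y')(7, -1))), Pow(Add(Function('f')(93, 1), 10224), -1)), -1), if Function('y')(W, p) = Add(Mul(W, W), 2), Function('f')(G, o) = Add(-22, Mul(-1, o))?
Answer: Rational(-10201, 14284) ≈ -0.71416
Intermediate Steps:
Function('y')(W, p) = Add(2, Pow(W, 2)) (Function('y')(W, p) = Add(Pow(W, 2), 2) = Add(2, Pow(W, 2)))
Pow(Mul(Add(-14233, Mul(Add(99, -100), Function('y')(7, -1))), Pow(Add(Function('f')(93, 1), 10224), -1)), -1) = Pow(Mul(Add(-14233, Mul(Add(99, -100), Add(2, Pow(7, 2)))), Pow(Add(Add(-22, Mul(-1, 1)), 10224), -1)), -1) = Pow(Mul(Add(-14233, Mul(-1, Add(2, 49))), Pow(Add(Add(-22, -1), 10224), -1)), -1) = Pow(Mul(Add(-14233, Mul(-1, 51)), Pow(Add(-23, 10224), -1)), -1) = Pow(Mul(Add(-14233, -51), Pow(10201, -1)), -1) = Pow(Mul(-14284, Rational(1, 10201)), -1) = Pow(Rational(-14284, 10201), -1) = Rational(-10201, 14284)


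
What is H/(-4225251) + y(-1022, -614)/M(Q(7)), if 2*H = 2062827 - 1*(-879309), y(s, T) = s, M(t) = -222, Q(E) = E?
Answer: 665271571/156334287 ≈ 4.2554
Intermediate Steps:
H = 1471068 (H = (2062827 - 1*(-879309))/2 = (2062827 + 879309)/2 = (½)*2942136 = 1471068)
H/(-4225251) + y(-1022, -614)/M(Q(7)) = 1471068/(-4225251) - 1022/(-222) = 1471068*(-1/4225251) - 1022*(-1/222) = -490356/1408417 + 511/111 = 665271571/156334287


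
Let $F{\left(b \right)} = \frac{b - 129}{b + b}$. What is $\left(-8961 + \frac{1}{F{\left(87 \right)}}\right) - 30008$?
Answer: $- \frac{272812}{7} \approx -38973.0$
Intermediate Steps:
$F{\left(b \right)} = \frac{-129 + b}{2 b}$ ($F{\left(b \right)} = \frac{b - 129}{2 b} = \left(b - 129\right) \frac{1}{2 b} = \left(-129 + b\right) \frac{1}{2 b} = \frac{-129 + b}{2 b}$)
$\left(-8961 + \frac{1}{F{\left(87 \right)}}\right) - 30008 = \left(-8961 + \frac{1}{\frac{1}{2} \cdot \frac{1}{87} \left(-129 + 87\right)}\right) - 30008 = \left(-8961 + \frac{1}{\frac{1}{2} \cdot \frac{1}{87} \left(-42\right)}\right) - 30008 = \left(-8961 + \frac{1}{- \frac{7}{29}}\right) - 30008 = \left(-8961 - \frac{29}{7}\right) - 30008 = - \frac{62756}{7} - 30008 = - \frac{272812}{7}$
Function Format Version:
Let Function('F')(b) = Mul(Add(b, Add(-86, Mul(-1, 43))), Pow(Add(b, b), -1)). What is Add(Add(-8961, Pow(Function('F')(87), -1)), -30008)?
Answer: Rational(-272812, 7) ≈ -38973.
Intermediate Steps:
Function('F')(b) = Mul(Rational(1, 2), Pow(b, -1), Add(-129, b)) (Function('F')(b) = Mul(Add(b, Add(-86, -43)), Pow(Mul(2, b), -1)) = Mul(Add(b, -129), Mul(Rational(1, 2), Pow(b, -1))) = Mul(Add(-129, b), Mul(Rational(1, 2), Pow(b, -1))) = Mul(Rational(1, 2), Pow(b, -1), Add(-129, b)))
Add(Add(-8961, Pow(Function('F')(87), -1)), -30008) = Add(Add(-8961, Pow(Mul(Rational(1, 2), Pow(87, -1), Add(-129, 87)), -1)), -30008) = Add(Add(-8961, Pow(Mul(Rational(1, 2), Rational(1, 87), -42), -1)), -30008) = Add(Add(-8961, Pow(Rational(-7, 29), -1)), -30008) = Add(Add(-8961, Rational(-29, 7)), -30008) = Add(Rational(-62756, 7), -30008) = Rational(-272812, 7)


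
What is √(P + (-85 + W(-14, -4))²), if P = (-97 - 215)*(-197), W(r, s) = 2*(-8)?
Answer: √71665 ≈ 267.70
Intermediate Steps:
W(r, s) = -16
P = 61464 (P = -312*(-197) = 61464)
√(P + (-85 + W(-14, -4))²) = √(61464 + (-85 - 16)²) = √(61464 + (-101)²) = √(61464 + 10201) = √71665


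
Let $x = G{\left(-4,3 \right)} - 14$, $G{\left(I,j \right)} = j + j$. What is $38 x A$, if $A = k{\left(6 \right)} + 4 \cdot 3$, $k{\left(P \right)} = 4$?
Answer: $-4864$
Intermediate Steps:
$G{\left(I,j \right)} = 2 j$
$x = -8$ ($x = 2 \cdot 3 - 14 = 6 - 14 = -8$)
$A = 16$ ($A = 4 + 4 \cdot 3 = 4 + 12 = 16$)
$38 x A = 38 \left(-8\right) 16 = \left(-304\right) 16 = -4864$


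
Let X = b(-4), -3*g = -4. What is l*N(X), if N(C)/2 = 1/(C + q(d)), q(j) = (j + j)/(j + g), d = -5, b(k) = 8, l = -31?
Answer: -341/59 ≈ -5.7797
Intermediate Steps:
g = 4/3 (g = -⅓*(-4) = 4/3 ≈ 1.3333)
X = 8
q(j) = 2*j/(4/3 + j) (q(j) = (j + j)/(j + 4/3) = (2*j)/(4/3 + j) = 2*j/(4/3 + j))
N(C) = 2/(30/11 + C) (N(C) = 2/(C + 6*(-5)/(4 + 3*(-5))) = 2/(C + 6*(-5)/(4 - 15)) = 2/(C + 6*(-5)/(-11)) = 2/(C + 6*(-5)*(-1/11)) = 2/(C + 30/11) = 2/(30/11 + C))
l*N(X) = -682/(30 + 11*8) = -682/(30 + 88) = -682/118 = -31*11/59 = -341/59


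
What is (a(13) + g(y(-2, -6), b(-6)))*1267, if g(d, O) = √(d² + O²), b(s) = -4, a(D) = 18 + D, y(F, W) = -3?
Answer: 45612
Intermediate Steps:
g(d, O) = √(O² + d²)
(a(13) + g(y(-2, -6), b(-6)))*1267 = ((18 + 13) + √((-4)² + (-3)²))*1267 = (31 + √(16 + 9))*1267 = (31 + √25)*1267 = (31 + 5)*1267 = 36*1267 = 45612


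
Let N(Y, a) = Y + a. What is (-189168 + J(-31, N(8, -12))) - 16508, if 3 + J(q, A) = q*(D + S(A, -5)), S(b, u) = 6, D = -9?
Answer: -205586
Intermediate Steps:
J(q, A) = -3 - 3*q (J(q, A) = -3 + q*(-9 + 6) = -3 + q*(-3) = -3 - 3*q)
(-189168 + J(-31, N(8, -12))) - 16508 = (-189168 + (-3 - 3*(-31))) - 16508 = (-189168 + (-3 + 93)) - 16508 = (-189168 + 90) - 16508 = -189078 - 16508 = -205586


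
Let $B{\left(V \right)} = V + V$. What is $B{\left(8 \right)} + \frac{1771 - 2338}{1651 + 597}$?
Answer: $\frac{35401}{2248} \approx 15.748$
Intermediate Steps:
$B{\left(V \right)} = 2 V$
$B{\left(8 \right)} + \frac{1771 - 2338}{1651 + 597} = 2 \cdot 8 + \frac{1771 - 2338}{1651 + 597} = 16 - \frac{567}{2248} = \frac{35401}{2248}$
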